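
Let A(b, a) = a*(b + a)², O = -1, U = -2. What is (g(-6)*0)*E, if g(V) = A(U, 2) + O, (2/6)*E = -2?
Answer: 0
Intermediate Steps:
E = -6 (E = 3*(-2) = -6)
A(b, a) = a*(a + b)²
g(V) = -1 (g(V) = 2*(2 - 2)² - 1 = 2*0² - 1 = 2*0 - 1 = 0 - 1 = -1)
(g(-6)*0)*E = -1*0*(-6) = 0*(-6) = 0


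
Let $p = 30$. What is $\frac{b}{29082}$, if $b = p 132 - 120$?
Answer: $\frac{640}{4847} \approx 0.13204$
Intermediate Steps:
$b = 3840$ ($b = 30 \cdot 132 - 120 = 3960 - 120 = 3840$)
$\frac{b}{29082} = \frac{3840}{29082} = 3840 \cdot \frac{1}{29082} = \frac{640}{4847}$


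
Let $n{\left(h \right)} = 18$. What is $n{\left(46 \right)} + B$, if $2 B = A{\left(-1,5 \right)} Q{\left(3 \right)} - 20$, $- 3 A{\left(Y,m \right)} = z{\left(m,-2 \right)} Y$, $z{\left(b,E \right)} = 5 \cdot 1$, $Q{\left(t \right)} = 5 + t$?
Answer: $\frac{44}{3} \approx 14.667$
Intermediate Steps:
$z{\left(b,E \right)} = 5$
$A{\left(Y,m \right)} = - \frac{5 Y}{3}$
$B = - \frac{10}{3}$ ($B = \frac{\left(- \frac{5}{3}\right) \left(-1\right) \left(5 + 3\right) - 20}{2} = \frac{\frac{5}{3} \cdot 8 - 20}{2} = \frac{\frac{40}{3} - 20}{2} = \frac{1}{2} \left(- \frac{20}{3}\right) = - \frac{10}{3} \approx -3.3333$)
$n{\left(46 \right)} + B = 18 - \frac{10}{3} = \frac{44}{3}$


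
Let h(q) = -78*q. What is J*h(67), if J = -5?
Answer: 26130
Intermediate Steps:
J*h(67) = -(-390)*67 = -5*(-5226) = 26130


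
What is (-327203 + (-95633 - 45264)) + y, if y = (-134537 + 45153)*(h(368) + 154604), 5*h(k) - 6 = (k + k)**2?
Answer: -117517451748/5 ≈ -2.3504e+10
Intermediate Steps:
h(k) = 6/5 + 4*k**2/5 (h(k) = 6/5 + (k + k)**2/5 = 6/5 + (2*k)**2/5 = 6/5 + (4*k**2)/5 = 6/5 + 4*k**2/5)
y = -117515111248/5 (y = (-134537 + 45153)*((6/5 + (4/5)*368**2) + 154604) = -89384*((6/5 + (4/5)*135424) + 154604) = -89384*((6/5 + 541696/5) + 154604) = -89384*(541702/5 + 154604) = -89384*1314722/5 = -117515111248/5 ≈ -2.3503e+10)
(-327203 + (-95633 - 45264)) + y = (-327203 + (-95633 - 45264)) - 117515111248/5 = (-327203 - 140897) - 117515111248/5 = -468100 - 117515111248/5 = -117517451748/5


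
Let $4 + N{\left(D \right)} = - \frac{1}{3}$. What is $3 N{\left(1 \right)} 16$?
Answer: $-208$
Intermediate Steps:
$N{\left(D \right)} = - \frac{13}{3}$ ($N{\left(D \right)} = -4 - \frac{1}{3} = - \frac{13}{3}$)
$3 N{\left(1 \right)} 16 = 3 \left(- \frac{13}{3}\right) 16 = \left(-13\right) 16 = -208$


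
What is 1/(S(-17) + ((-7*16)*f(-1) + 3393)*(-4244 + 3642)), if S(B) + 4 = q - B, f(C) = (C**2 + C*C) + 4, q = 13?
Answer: -1/1638016 ≈ -6.1049e-7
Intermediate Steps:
f(C) = 4 + 2*C**2 (f(C) = (C**2 + C**2) + 4 = 2*C**2 + 4 = 4 + 2*C**2)
S(B) = 9 - B (S(B) = -4 + (13 - B) = 9 - B)
1/(S(-17) + ((-7*16)*f(-1) + 3393)*(-4244 + 3642)) = 1/((9 - 1*(-17)) + ((-7*16)*(4 + 2*(-1)**2) + 3393)*(-4244 + 3642)) = 1/((9 + 17) + (-112*(4 + 2*1) + 3393)*(-602)) = 1/(26 + (-112*(4 + 2) + 3393)*(-602)) = 1/(26 + (-112*6 + 3393)*(-602)) = 1/(26 + (-672 + 3393)*(-602)) = 1/(26 + 2721*(-602)) = 1/(26 - 1638042) = 1/(-1638016) = -1/1638016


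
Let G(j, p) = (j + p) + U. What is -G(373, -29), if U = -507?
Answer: 163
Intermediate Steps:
G(j, p) = -507 + j + p (G(j, p) = (j + p) - 507 = -507 + j + p)
-G(373, -29) = -(-507 + 373 - 29) = -1*(-163) = 163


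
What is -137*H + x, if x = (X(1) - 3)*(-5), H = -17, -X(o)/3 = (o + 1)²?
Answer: 2404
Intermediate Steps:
X(o) = -3*(1 + o)² (X(o) = -3*(o + 1)² = -3*(1 + o)²)
x = 75 (x = (-3*(1 + 1)² - 3)*(-5) = (-3*2² - 3)*(-5) = (-3*4 - 3)*(-5) = (-12 - 3)*(-5) = -15*(-5) = 75)
-137*H + x = -137*(-17) + 75 = 2329 + 75 = 2404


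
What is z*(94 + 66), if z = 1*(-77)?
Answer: -12320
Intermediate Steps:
z = -77
z*(94 + 66) = -77*(94 + 66) = -77*160 = -12320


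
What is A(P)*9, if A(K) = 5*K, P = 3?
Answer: 135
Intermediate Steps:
A(P)*9 = (5*3)*9 = 15*9 = 135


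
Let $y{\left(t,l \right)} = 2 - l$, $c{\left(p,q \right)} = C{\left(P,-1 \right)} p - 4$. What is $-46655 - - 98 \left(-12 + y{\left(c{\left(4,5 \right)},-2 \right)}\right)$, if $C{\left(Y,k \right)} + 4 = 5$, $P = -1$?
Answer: $-47439$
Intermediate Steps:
$C{\left(Y,k \right)} = 1$ ($C{\left(Y,k \right)} = -4 + 5 = 1$)
$c{\left(p,q \right)} = -4 + p$ ($c{\left(p,q \right)} = 1 p - 4 = p - 4 = -4 + p$)
$-46655 - - 98 \left(-12 + y{\left(c{\left(4,5 \right)},-2 \right)}\right) = -46655 - - 98 \left(-12 + \left(2 - -2\right)\right) = -46655 - - 98 \left(-12 + \left(2 + 2\right)\right) = -46655 - - 98 \left(-12 + 4\right) = -46655 - \left(-98\right) \left(-8\right) = -46655 - 784 = -47439$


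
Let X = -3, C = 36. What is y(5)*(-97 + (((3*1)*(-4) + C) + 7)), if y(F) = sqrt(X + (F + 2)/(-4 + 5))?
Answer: -132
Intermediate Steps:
y(F) = sqrt(-1 + F) (y(F) = sqrt(-3 + (F + 2)/(-4 + 5)) = sqrt(-3 + (2 + F)/1) = sqrt(-3 + (2 + F)*1) = sqrt(-3 + (2 + F)) = sqrt(-1 + F))
y(5)*(-97 + (((3*1)*(-4) + C) + 7)) = sqrt(-1 + 5)*(-97 + (((3*1)*(-4) + 36) + 7)) = sqrt(4)*(-97 + ((3*(-4) + 36) + 7)) = 2*(-97 + ((-12 + 36) + 7)) = 2*(-97 + (24 + 7)) = 2*(-97 + 31) = 2*(-66) = -132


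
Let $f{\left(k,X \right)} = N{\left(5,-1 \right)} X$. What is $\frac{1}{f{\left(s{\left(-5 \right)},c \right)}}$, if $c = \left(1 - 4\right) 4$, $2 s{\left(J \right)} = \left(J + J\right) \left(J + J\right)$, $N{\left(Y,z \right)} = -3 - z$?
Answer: $\frac{1}{24} \approx 0.041667$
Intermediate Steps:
$s{\left(J \right)} = 2 J^{2}$ ($s{\left(J \right)} = \frac{\left(J + J\right) \left(J + J\right)}{2} = \frac{2 J 2 J}{2} = \frac{4 J^{2}}{2} = 2 J^{2}$)
$c = -12$ ($c = \left(-3\right) 4 = -12$)
$f{\left(k,X \right)} = - 2 X$ ($f{\left(k,X \right)} = \left(-3 - -1\right) X = \left(-3 + 1\right) X = - 2 X$)
$\frac{1}{f{\left(s{\left(-5 \right)},c \right)}} = \frac{1}{\left(-2\right) \left(-12\right)} = \frac{1}{24}$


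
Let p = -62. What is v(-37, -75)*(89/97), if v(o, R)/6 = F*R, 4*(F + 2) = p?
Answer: 700875/97 ≈ 7225.5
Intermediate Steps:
F = -35/2 (F = -2 + (1/4)*(-62) = -2 - 31/2 = -35/2 ≈ -17.500)
v(o, R) = -105*R (v(o, R) = 6*(-35*R/2) = -105*R)
v(-37, -75)*(89/97) = (-105*(-75))*(89/97) = 7875*(89*(1/97)) = 7875*(89/97) = 700875/97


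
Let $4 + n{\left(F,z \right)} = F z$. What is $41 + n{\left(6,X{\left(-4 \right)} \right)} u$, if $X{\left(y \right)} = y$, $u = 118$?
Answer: $-3263$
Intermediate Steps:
$n{\left(F,z \right)} = -4 + F z$
$41 + n{\left(6,X{\left(-4 \right)} \right)} u = 41 + \left(-4 + 6 \left(-4\right)\right) 118 = 41 + \left(-4 - 24\right) 118 = 41 - 3304 = -3263$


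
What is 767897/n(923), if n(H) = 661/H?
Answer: 708768931/661 ≈ 1.0723e+6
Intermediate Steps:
767897/n(923) = 767897/((661/923)) = 767897/((661*(1/923))) = 767897/(661/923) = 767897*(923/661) = 708768931/661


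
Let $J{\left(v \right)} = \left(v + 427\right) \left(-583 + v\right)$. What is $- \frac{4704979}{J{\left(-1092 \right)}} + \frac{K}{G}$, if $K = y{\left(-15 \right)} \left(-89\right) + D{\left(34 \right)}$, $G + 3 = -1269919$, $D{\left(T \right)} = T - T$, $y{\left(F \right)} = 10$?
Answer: $- \frac{157209605076}{37224588625} \approx -4.2233$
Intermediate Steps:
$D{\left(T \right)} = 0$
$J{\left(v \right)} = \left(-583 + v\right) \left(427 + v\right)$ ($J{\left(v \right)} = \left(427 + v\right) \left(-583 + v\right) = \left(-583 + v\right) \left(427 + v\right)$)
$G = -1269922$ ($G = -3 - 1269919 = -1269922$)
$K = -890$ ($K = 10 \left(-89\right) + 0 = -890 + 0 = -890$)
$- \frac{4704979}{J{\left(-1092 \right)}} + \frac{K}{G} = - \frac{4704979}{-248941 + \left(-1092\right)^{2} - -170352} - \frac{890}{-1269922} = - \frac{4704979}{-248941 + 1192464 + 170352} - - \frac{445}{634961} = - \frac{4704979}{1113875} + \frac{445}{634961} = - \frac{157209605076}{37224588625}$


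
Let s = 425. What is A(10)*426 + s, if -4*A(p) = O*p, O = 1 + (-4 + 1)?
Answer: 2555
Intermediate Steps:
O = -2 (O = 1 - 3 = -2)
A(p) = p/2 (A(p) = -(-1)*p/2 = p/2)
A(10)*426 + s = ((½)*10)*426 + 425 = 5*426 + 425 = 2130 + 425 = 2555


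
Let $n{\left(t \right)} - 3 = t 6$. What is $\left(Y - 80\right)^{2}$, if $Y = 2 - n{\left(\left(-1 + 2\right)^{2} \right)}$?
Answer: $7569$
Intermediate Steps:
$n{\left(t \right)} = 3 + 6 t$ ($n{\left(t \right)} = 3 + t 6 = 3 + 6 t$)
$Y = -7$ ($Y = 2 - \left(3 + 6 \left(-1 + 2\right)^{2}\right) = 2 - \left(3 + 6 \cdot 1^{2}\right) = 2 - \left(3 + 6 \cdot 1\right) = 2 - \left(3 + 6\right) = 2 - 9 = -7$)
$\left(Y - 80\right)^{2} = \left(-7 - 80\right)^{2} = \left(-87\right)^{2} = 7569$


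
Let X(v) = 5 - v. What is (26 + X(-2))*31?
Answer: 1023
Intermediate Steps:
(26 + X(-2))*31 = (26 + (5 - 1*(-2)))*31 = (26 + (5 + 2))*31 = (26 + 7)*31 = 33*31 = 1023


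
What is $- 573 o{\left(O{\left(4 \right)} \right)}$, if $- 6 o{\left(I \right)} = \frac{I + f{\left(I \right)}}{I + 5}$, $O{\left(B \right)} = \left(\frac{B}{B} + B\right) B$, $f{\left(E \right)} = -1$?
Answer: $\frac{3629}{50} \approx 72.58$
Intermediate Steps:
$O{\left(B \right)} = B \left(1 + B\right)$ ($O{\left(B \right)} = \left(1 + B\right) B = B \left(1 + B\right)$)
$o{\left(I \right)} = - \frac{-1 + I}{6 \left(5 + I\right)}$ ($o{\left(I \right)} = - \frac{\left(I - 1\right) \frac{1}{I + 5}}{6} = - \frac{\left(-1 + I\right) \frac{1}{5 + I}}{6} = - \frac{\frac{1}{5 + I} \left(-1 + I\right)}{6} = - \frac{-1 + I}{6 \left(5 + I\right)}$)
$- 573 o{\left(O{\left(4 \right)} \right)} = - 573 \frac{1 - 4 \left(1 + 4\right)}{6 \left(5 + 4 \left(1 + 4\right)\right)} = - 573 \frac{1 - 4 \cdot 5}{6 \left(5 + 4 \cdot 5\right)} = - 573 \frac{1 - 20}{6 \left(5 + 20\right)} = - 573 \frac{1 - 20}{6 \cdot 25} = - 573 \cdot \frac{1}{6} \cdot \frac{1}{25} \left(-19\right) = \left(-573\right) \left(- \frac{19}{150}\right) = \frac{3629}{50}$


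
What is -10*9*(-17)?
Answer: 1530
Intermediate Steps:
-10*9*(-17) = -90*(-17) = 1530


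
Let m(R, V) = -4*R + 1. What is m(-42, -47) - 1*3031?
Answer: -2862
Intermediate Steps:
m(R, V) = 1 - 4*R
m(-42, -47) - 1*3031 = (1 - 4*(-42)) - 1*3031 = (1 + 168) - 3031 = 169 - 3031 = -2862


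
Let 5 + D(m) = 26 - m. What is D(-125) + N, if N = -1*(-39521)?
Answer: 39667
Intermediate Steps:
D(m) = 21 - m (D(m) = -5 + (26 - m) = 21 - m)
N = 39521
D(-125) + N = (21 - 1*(-125)) + 39521 = (21 + 125) + 39521 = 146 + 39521 = 39667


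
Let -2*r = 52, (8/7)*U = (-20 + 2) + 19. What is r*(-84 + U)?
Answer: 8645/4 ≈ 2161.3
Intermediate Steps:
U = 7/8 (U = 7*((-20 + 2) + 19)/8 = 7*(-18 + 19)/8 = (7/8)*1 = 7/8 ≈ 0.87500)
r = -26 (r = -½*52 = -26)
r*(-84 + U) = -26*(-84 + 7/8) = -26*(-665/8) = 8645/4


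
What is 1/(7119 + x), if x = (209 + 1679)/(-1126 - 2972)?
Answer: 2049/14585887 ≈ 0.00014048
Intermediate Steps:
x = -944/2049 (x = 1888/(-4098) = 1888*(-1/4098) = -944/2049 ≈ -0.46071)
1/(7119 + x) = 1/(7119 - 944/2049) = 1/(14585887/2049) = 2049/14585887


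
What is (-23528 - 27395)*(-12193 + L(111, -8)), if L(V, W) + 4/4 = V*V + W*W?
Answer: -9726293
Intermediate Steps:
L(V, W) = -1 + V**2 + W**2 (L(V, W) = -1 + (V*V + W*W) = -1 + (V**2 + W**2) = -1 + V**2 + W**2)
(-23528 - 27395)*(-12193 + L(111, -8)) = (-23528 - 27395)*(-12193 + (-1 + 111**2 + (-8)**2)) = -50923*(-12193 + (-1 + 12321 + 64)) = -50923*(-12193 + 12384) = -50923*191 = -9726293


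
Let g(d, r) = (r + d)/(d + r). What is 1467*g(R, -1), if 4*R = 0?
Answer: 1467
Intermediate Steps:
R = 0 (R = (1/4)*0 = 0)
g(d, r) = 1 (g(d, r) = (d + r)/(d + r) = 1)
1467*g(R, -1) = 1467*1 = 1467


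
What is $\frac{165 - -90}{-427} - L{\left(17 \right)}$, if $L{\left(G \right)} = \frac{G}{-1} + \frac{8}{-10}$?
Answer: $\frac{36728}{2135} \approx 17.203$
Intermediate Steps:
$L{\left(G \right)} = - \frac{4}{5} - G$ ($L{\left(G \right)} = G \left(-1\right) + 8 \left(- \frac{1}{10}\right) = - G - \frac{4}{5} = - \frac{4}{5} - G$)
$\frac{165 - -90}{-427} - L{\left(17 \right)} = \frac{165 - -90}{-427} - \left(- \frac{4}{5} - 17\right) = \left(165 + 90\right) \left(- \frac{1}{427}\right) - \left(- \frac{4}{5} - 17\right) = 255 \left(- \frac{1}{427}\right) - - \frac{89}{5} = - \frac{255}{427} + \frac{89}{5} = \frac{36728}{2135}$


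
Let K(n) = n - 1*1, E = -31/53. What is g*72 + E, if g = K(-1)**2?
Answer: 15233/53 ≈ 287.42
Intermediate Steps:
E = -31/53 (E = -31*1/53 = -31/53 ≈ -0.58491)
K(n) = -1 + n (K(n) = n - 1 = -1 + n)
g = 4 (g = (-1 - 1)**2 = (-2)**2 = 4)
g*72 + E = 4*72 - 31/53 = 288 - 31/53 = 15233/53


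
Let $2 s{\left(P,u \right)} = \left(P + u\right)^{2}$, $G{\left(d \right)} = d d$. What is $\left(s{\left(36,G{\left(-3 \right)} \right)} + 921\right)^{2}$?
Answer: $\frac{14953689}{4} \approx 3.7384 \cdot 10^{6}$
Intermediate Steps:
$G{\left(d \right)} = d^{2}$
$s{\left(P,u \right)} = \frac{\left(P + u\right)^{2}}{2}$
$\left(s{\left(36,G{\left(-3 \right)} \right)} + 921\right)^{2} = \left(\frac{\left(36 + \left(-3\right)^{2}\right)^{2}}{2} + 921\right)^{2} = \left(\frac{\left(36 + 9\right)^{2}}{2} + 921\right)^{2} = \left(\frac{45^{2}}{2} + 921\right)^{2} = \left(\frac{1}{2} \cdot 2025 + 921\right)^{2} = \left(\frac{2025}{2} + 921\right)^{2} = \left(\frac{3867}{2}\right)^{2} = \frac{14953689}{4}$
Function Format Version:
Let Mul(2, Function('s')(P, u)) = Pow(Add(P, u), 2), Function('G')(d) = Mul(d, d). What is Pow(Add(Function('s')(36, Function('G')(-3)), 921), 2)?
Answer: Rational(14953689, 4) ≈ 3.7384e+6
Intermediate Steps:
Function('G')(d) = Pow(d, 2)
Function('s')(P, u) = Mul(Rational(1, 2), Pow(Add(P, u), 2))
Pow(Add(Function('s')(36, Function('G')(-3)), 921), 2) = Pow(Add(Mul(Rational(1, 2), Pow(Add(36, Pow(-3, 2)), 2)), 921), 2) = Pow(Add(Mul(Rational(1, 2), Pow(Add(36, 9), 2)), 921), 2) = Pow(Add(Mul(Rational(1, 2), Pow(45, 2)), 921), 2) = Pow(Add(Mul(Rational(1, 2), 2025), 921), 2) = Pow(Add(Rational(2025, 2), 921), 2) = Pow(Rational(3867, 2), 2) = Rational(14953689, 4)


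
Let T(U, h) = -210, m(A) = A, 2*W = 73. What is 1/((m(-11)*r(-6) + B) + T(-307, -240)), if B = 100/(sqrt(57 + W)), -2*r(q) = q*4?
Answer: -31977/10926134 - 25*sqrt(374)/5463067 ≈ -0.0030152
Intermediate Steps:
W = 73/2 (W = (1/2)*73 = 73/2 ≈ 36.500)
r(q) = -2*q (r(q) = -q*4/2 = -2*q)
B = 100*sqrt(374)/187 (B = 100/(sqrt(57 + 73/2)) = 100/(sqrt(187/2)) = 100/((sqrt(374)/2)) = 100*(sqrt(374)/187) = 100*sqrt(374)/187 ≈ 10.342)
1/((m(-11)*r(-6) + B) + T(-307, -240)) = 1/((-(-22)*(-6) + 100*sqrt(374)/187) - 210) = 1/((-11*12 + 100*sqrt(374)/187) - 210) = 1/((-132 + 100*sqrt(374)/187) - 210) = 1/(-342 + 100*sqrt(374)/187)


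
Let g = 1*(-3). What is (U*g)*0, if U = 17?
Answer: 0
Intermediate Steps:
g = -3
(U*g)*0 = (17*(-3))*0 = -51*0 = 0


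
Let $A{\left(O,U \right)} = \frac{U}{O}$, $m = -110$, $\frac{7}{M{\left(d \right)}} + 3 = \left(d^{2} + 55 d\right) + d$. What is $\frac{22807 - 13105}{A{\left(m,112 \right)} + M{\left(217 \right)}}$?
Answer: $- \frac{4515712740}{473849} \approx -9529.9$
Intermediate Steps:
$M{\left(d \right)} = \frac{7}{-3 + d^{2} + 56 d}$ ($M{\left(d \right)} = \frac{7}{-3 + \left(\left(d^{2} + 55 d\right) + d\right)} = \frac{7}{-3 + \left(d^{2} + 56 d\right)} = \frac{7}{-3 + d^{2} + 56 d}$)
$\frac{22807 - 13105}{A{\left(m,112 \right)} + M{\left(217 \right)}} = \frac{22807 - 13105}{\frac{112}{-110} + \frac{7}{-3 + 217^{2} + 56 \cdot 217}} = \frac{22807 - 13105}{112 \left(- \frac{1}{110}\right) + \frac{7}{-3 + 47089 + 12152}} = \frac{9702}{- \frac{56}{55} + \frac{7}{59238}} = \frac{9702}{- \frac{3316943}{3258090}} = 9702 \left(- \frac{3258090}{3316943}\right) = - \frac{4515712740}{473849}$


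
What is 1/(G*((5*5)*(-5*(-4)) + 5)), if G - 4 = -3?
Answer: 1/505 ≈ 0.0019802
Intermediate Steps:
G = 1 (G = 4 - 3 = 1)
1/(G*((5*5)*(-5*(-4)) + 5)) = 1/(1*((5*5)*(-5*(-4)) + 5)) = 1/(1*(25*20 + 5)) = 1/(1*(500 + 5)) = 1/(1*505) = 1/505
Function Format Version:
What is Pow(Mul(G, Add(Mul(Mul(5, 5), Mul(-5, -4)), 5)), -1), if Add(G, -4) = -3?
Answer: Rational(1, 505) ≈ 0.0019802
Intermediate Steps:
G = 1 (G = Add(4, -3) = 1)
Pow(Mul(G, Add(Mul(Mul(5, 5), Mul(-5, -4)), 5)), -1) = Pow(Mul(1, Add(Mul(Mul(5, 5), Mul(-5, -4)), 5)), -1) = Pow(Mul(1, Add(Mul(25, 20), 5)), -1) = Pow(Mul(1, Add(500, 5)), -1) = Pow(Mul(1, 505), -1) = Pow(505, -1) = Rational(1, 505)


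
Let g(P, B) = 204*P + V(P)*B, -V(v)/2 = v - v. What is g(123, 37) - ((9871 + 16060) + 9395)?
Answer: -10234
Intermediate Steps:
V(v) = 0 (V(v) = -2*(v - v) = -2*0 = 0)
g(P, B) = 204*P (g(P, B) = 204*P + 0*B = 204*P + 0 = 204*P)
g(123, 37) - ((9871 + 16060) + 9395) = 204*123 - ((9871 + 16060) + 9395) = 25092 - (25931 + 9395) = 25092 - 1*35326 = 25092 - 35326 = -10234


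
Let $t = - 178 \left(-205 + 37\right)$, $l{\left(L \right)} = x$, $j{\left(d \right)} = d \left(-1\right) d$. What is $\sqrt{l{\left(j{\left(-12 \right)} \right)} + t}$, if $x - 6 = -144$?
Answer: $11 \sqrt{246} \approx 172.53$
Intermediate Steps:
$j{\left(d \right)} = - d^{2}$ ($j{\left(d \right)} = - d d = - d^{2}$)
$x = -138$ ($x = 6 - 144 = -138$)
$l{\left(L \right)} = -138$
$t = 29904$ ($t = - 178 \left(-168\right) = \left(-1\right) \left(-29904\right) = 29904$)
$\sqrt{l{\left(j{\left(-12 \right)} \right)} + t} = \sqrt{-138 + 29904} = \sqrt{29766} = 11 \sqrt{246}$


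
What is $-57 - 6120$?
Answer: $-6177$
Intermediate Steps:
$-57 - 6120 = -6177$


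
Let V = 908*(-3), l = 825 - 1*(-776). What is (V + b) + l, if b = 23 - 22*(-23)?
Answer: -594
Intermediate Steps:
l = 1601 (l = 825 + 776 = 1601)
b = 529 (b = 23 + 506 = 529)
V = -2724
(V + b) + l = (-2724 + 529) + 1601 = -2195 + 1601 = -594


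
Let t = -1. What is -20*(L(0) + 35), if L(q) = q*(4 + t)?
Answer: -700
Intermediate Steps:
L(q) = 3*q (L(q) = q*(4 - 1) = q*3 = 3*q)
-20*(L(0) + 35) = -20*(3*0 + 35) = -20*(0 + 35) = -20*35 = -700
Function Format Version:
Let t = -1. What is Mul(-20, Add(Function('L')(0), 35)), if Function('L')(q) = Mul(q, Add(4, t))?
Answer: -700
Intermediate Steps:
Function('L')(q) = Mul(3, q) (Function('L')(q) = Mul(q, Add(4, -1)) = Mul(q, 3) = Mul(3, q))
Mul(-20, Add(Function('L')(0), 35)) = Mul(-20, Add(Mul(3, 0), 35)) = Mul(-20, Add(0, 35)) = Mul(-20, 35) = -700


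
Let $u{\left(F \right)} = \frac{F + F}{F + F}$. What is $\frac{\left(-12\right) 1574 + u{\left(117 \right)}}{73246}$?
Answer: $- \frac{18887}{73246} \approx -0.25786$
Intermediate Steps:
$u{\left(F \right)} = 1$ ($u{\left(F \right)} = \frac{2 F}{2 F} = 2 F \frac{1}{2 F} = 1$)
$\frac{\left(-12\right) 1574 + u{\left(117 \right)}}{73246} = \frac{\left(-12\right) 1574 + 1}{73246} = \left(-18888 + 1\right) \frac{1}{73246} = \left(-18887\right) \frac{1}{73246} = - \frac{18887}{73246}$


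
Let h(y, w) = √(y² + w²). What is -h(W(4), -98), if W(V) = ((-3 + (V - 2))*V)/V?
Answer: -√9605 ≈ -98.005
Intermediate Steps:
W(V) = -5 + V (W(V) = ((-3 + (-2 + V))*V)/V = ((-5 + V)*V)/V = (V*(-5 + V))/V = -5 + V)
h(y, w) = √(w² + y²)
-h(W(4), -98) = -√((-98)² + (-5 + 4)²) = -√(9604 + (-1)²) = -√(9604 + 1) = -√9605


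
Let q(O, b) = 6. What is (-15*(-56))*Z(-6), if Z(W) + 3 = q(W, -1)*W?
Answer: -32760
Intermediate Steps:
Z(W) = -3 + 6*W
(-15*(-56))*Z(-6) = (-15*(-56))*(-3 + 6*(-6)) = 840*(-3 - 36) = 840*(-39) = -32760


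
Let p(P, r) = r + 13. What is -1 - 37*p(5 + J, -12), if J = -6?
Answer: -38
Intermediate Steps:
p(P, r) = 13 + r
-1 - 37*p(5 + J, -12) = -1 - 37*(13 - 12) = -1 - 37*1 = -1 - 37 = -38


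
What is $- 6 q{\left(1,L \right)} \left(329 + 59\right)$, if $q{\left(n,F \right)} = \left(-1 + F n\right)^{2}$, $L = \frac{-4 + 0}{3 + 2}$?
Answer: $- \frac{188568}{25} \approx -7542.7$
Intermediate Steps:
$L = - \frac{4}{5} \approx -0.8$
$- 6 q{\left(1,L \right)} \left(329 + 59\right) = - 6 \left(-1 - \frac{4}{5}\right)^{2} \left(329 + 59\right) = - 6 \left(-1 - \frac{4}{5}\right)^{2} \cdot 388 = - 6 \left(- \frac{9}{5}\right)^{2} \cdot 388 = \left(-6\right) \frac{81}{25} \cdot 388 = \left(- \frac{486}{25}\right) 388 = - \frac{188568}{25}$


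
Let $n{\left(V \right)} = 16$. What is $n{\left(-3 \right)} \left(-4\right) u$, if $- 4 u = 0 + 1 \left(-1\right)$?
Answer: $-16$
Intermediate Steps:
$u = \frac{1}{4}$ ($u = - \frac{0 + 1 \left(-1\right)}{4} = - \frac{0 - 1}{4} = \left(- \frac{1}{4}\right) \left(-1\right) = \frac{1}{4} \approx 0.25$)
$n{\left(-3 \right)} \left(-4\right) u = 16 \left(-4\right) \frac{1}{4} = \left(-64\right) \frac{1}{4} = -16$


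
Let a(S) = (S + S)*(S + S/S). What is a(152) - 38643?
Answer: 7869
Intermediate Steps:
a(S) = 2*S*(1 + S) (a(S) = (2*S)*(S + 1) = (2*S)*(1 + S) = 2*S*(1 + S))
a(152) - 38643 = 2*152*(1 + 152) - 38643 = 2*152*153 - 38643 = 46512 - 38643 = 7869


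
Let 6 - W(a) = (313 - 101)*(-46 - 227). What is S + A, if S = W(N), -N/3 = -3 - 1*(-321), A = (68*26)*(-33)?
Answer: -462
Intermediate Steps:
A = -58344 (A = 1768*(-33) = -58344)
N = -954 (N = -3*(-3 - 1*(-321)) = -3*(-3 + 321) = -3*318 = -954)
W(a) = 57882 (W(a) = 6 - (313 - 101)*(-46 - 227) = 6 - 212*(-273) = 6 - 1*(-57876) = 6 + 57876 = 57882)
S = 57882
S + A = 57882 - 58344 = -462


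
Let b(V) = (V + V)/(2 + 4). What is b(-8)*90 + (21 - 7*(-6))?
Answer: -177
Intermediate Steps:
b(V) = V/3 (b(V) = (2*V)/6 = (2*V)*(1/6) = V/3)
b(-8)*90 + (21 - 7*(-6)) = ((1/3)*(-8))*90 + (21 - 7*(-6)) = -8/3*90 + (21 - 1*(-42)) = -240 + (21 + 42) = -240 + 63 = -177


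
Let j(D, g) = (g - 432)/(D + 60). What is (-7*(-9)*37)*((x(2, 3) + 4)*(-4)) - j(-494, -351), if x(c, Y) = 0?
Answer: -16187247/434 ≈ -37298.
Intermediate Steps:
j(D, g) = (-432 + g)/(60 + D)
(-7*(-9)*37)*((x(2, 3) + 4)*(-4)) - j(-494, -351) = (-7*(-9)*37)*((0 + 4)*(-4)) - (-432 - 351)/(60 - 494) = (63*37)*(4*(-4)) - (-783)/(-434) = 2331*(-16) - (-1)*(-783)/434 = -37296 - 1*783/434 = -37296 - 783/434 = -16187247/434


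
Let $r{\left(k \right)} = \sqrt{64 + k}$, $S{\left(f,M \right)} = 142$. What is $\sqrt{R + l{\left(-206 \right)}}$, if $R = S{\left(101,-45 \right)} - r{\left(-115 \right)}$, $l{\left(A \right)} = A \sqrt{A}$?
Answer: $\sqrt{142 - i \sqrt{51} - 206 i \sqrt{206}} \approx 39.428 - 37.585 i$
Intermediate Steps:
$l{\left(A \right)} = A^{\frac{3}{2}}$
$R = 142 - i \sqrt{51}$ ($R = 142 - \sqrt{64 - 115} = 142 - \sqrt{-51} = 142 - i \sqrt{51} \approx 142.0 - 7.1414 i$)
$\sqrt{R + l{\left(-206 \right)}} = \sqrt{\left(142 - i \sqrt{51}\right) + \left(-206\right)^{\frac{3}{2}}} = \sqrt{\left(142 - i \sqrt{51}\right) - 206 i \sqrt{206}} = \sqrt{142 - i \sqrt{51} - 206 i \sqrt{206}}$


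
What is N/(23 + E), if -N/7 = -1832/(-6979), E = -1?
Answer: -916/10967 ≈ -0.083523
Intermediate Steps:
N = -1832/997 (N = -(-12824)/(-6979) = -(-12824)*(-1)/6979 = -7*1832/6979 = -1832/997 ≈ -1.8375)
N/(23 + E) = -1832/997/(23 - 1) = -1832/997/22 = (1/22)*(-1832/997) = -916/10967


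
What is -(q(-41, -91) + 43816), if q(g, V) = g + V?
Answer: -43684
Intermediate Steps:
q(g, V) = V + g
-(q(-41, -91) + 43816) = -((-91 - 41) + 43816) = -(-132 + 43816) = -1*43684 = -43684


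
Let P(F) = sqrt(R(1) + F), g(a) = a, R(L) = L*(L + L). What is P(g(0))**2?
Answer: 2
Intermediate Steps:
R(L) = 2*L**2 (R(L) = L*(2*L) = 2*L**2)
P(F) = sqrt(2 + F) (P(F) = sqrt(2*1**2 + F) = sqrt(2*1 + F) = sqrt(2 + F))
P(g(0))**2 = (sqrt(2 + 0))**2 = (sqrt(2))**2 = 2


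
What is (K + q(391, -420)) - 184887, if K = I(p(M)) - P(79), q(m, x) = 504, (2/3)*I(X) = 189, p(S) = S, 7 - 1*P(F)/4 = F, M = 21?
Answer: -367623/2 ≈ -1.8381e+5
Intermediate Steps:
P(F) = 28 - 4*F
I(X) = 567/2 (I(X) = (3/2)*189 = 567/2)
K = 1143/2 (K = 567/2 - (28 - 4*79) = 567/2 - (28 - 316) = 567/2 - 1*(-288) = 567/2 + 288 = 1143/2 ≈ 571.50)
(K + q(391, -420)) - 184887 = (1143/2 + 504) - 184887 = 2151/2 - 184887 = -367623/2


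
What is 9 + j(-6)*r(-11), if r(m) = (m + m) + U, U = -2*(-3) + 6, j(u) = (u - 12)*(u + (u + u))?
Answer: -3231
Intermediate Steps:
j(u) = 3*u*(-12 + u) (j(u) = (-12 + u)*(u + 2*u) = (-12 + u)*(3*u) = 3*u*(-12 + u))
U = 12 (U = 6 + 6 = 12)
r(m) = 12 + 2*m (r(m) = (m + m) + 12 = 2*m + 12 = 12 + 2*m)
9 + j(-6)*r(-11) = 9 + (3*(-6)*(-12 - 6))*(12 + 2*(-11)) = 9 + (3*(-6)*(-18))*(12 - 22) = 9 + 324*(-10) = 9 - 3240 = -3231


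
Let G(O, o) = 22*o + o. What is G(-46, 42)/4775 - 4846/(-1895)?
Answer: 4994044/1809725 ≈ 2.7596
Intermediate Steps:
G(O, o) = 23*o
G(-46, 42)/4775 - 4846/(-1895) = (23*42)/4775 - 4846/(-1895) = 966*(1/4775) - 4846*(-1/1895) = 966/4775 + 4846/1895 = 4994044/1809725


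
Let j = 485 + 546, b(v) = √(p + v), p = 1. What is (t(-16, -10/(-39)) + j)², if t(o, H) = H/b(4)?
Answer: 1616763701/1521 + 4124*√5/39 ≈ 1.0632e+6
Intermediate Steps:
b(v) = √(1 + v)
j = 1031
t(o, H) = H*√5/5 (t(o, H) = H/(√(1 + 4)) = H/(√5) = H*(√5/5) = H*√5/5)
(t(-16, -10/(-39)) + j)² = ((-10/(-39))*√5/5 + 1031)² = ((-10*(-1/39))*√5/5 + 1031)² = ((⅕)*(10/39)*√5 + 1031)² = (2*√5/39 + 1031)² = (1031 + 2*√5/39)²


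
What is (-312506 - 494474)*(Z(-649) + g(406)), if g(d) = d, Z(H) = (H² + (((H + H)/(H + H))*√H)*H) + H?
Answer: -339704686840 + 523730020*I*√649 ≈ -3.397e+11 + 1.3342e+10*I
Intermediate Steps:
Z(H) = H + H² + H^(3/2) (Z(H) = (H² + (((2*H)/((2*H)))*√H)*H) + H = (H² + (((2*H)*(1/(2*H)))*√H)*H) + H = (H² + (1*√H)*H) + H = (H² + √H*H) + H = (H² + H^(3/2)) + H = H + H² + H^(3/2))
(-312506 - 494474)*(Z(-649) + g(406)) = (-312506 - 494474)*((-649 + (-649)² + (-649)^(3/2)) + 406) = -806980*((-649 + 421201 - 649*I*√649) + 406) = -806980*((420552 - 649*I*√649) + 406) = -806980*(420958 - 649*I*√649) = -339704686840 + 523730020*I*√649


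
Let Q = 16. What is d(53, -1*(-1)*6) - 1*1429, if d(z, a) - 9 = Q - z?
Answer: -1457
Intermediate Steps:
d(z, a) = 25 - z (d(z, a) = 9 + (16 - z) = 25 - z)
d(53, -1*(-1)*6) - 1*1429 = (25 - 1*53) - 1*1429 = (25 - 53) - 1429 = -28 - 1429 = -1457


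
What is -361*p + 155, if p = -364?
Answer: 131559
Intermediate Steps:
-361*p + 155 = -361*(-364) + 155 = 131404 + 155 = 131559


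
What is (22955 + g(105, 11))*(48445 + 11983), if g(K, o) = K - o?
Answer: 1392804972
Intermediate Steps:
(22955 + g(105, 11))*(48445 + 11983) = (22955 + (105 - 1*11))*(48445 + 11983) = (22955 + (105 - 11))*60428 = (22955 + 94)*60428 = 23049*60428 = 1392804972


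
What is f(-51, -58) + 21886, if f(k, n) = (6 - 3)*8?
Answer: 21910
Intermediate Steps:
f(k, n) = 24 (f(k, n) = 3*8 = 24)
f(-51, -58) + 21886 = 24 + 21886 = 21910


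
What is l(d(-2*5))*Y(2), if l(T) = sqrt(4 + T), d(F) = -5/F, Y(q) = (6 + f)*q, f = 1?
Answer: 21*sqrt(2) ≈ 29.698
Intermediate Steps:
Y(q) = 7*q (Y(q) = (6 + 1)*q = 7*q)
d(F) = -5/F
l(d(-2*5))*Y(2) = sqrt(4 - 5/((-2*5)))*(7*2) = sqrt(4 - 5/(-10))*14 = sqrt(4 - 5*(-1/10))*14 = sqrt(4 + 1/2)*14 = sqrt(9/2)*14 = (3*sqrt(2)/2)*14 = 21*sqrt(2)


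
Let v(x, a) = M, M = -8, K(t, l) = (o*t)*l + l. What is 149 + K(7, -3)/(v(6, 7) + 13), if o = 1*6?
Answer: 616/5 ≈ 123.20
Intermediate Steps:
o = 6
K(t, l) = l + 6*l*t (K(t, l) = (6*t)*l + l = 6*l*t + l = l + 6*l*t)
v(x, a) = -8
149 + K(7, -3)/(v(6, 7) + 13) = 149 + (-3*(1 + 6*7))/(-8 + 13) = 149 + (-3*(1 + 42))/5 = 149 + (-3*43)/5 = 149 + (⅕)*(-129) = 149 - 129/5 = 616/5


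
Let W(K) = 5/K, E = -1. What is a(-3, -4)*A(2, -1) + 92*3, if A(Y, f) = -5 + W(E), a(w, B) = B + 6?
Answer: 256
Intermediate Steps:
a(w, B) = 6 + B
A(Y, f) = -10 (A(Y, f) = -5 + 5/(-1) = -5 + 5*(-1) = -5 - 5 = -10)
a(-3, -4)*A(2, -1) + 92*3 = (6 - 4)*(-10) + 92*3 = 2*(-10) + 276 = -20 + 276 = 256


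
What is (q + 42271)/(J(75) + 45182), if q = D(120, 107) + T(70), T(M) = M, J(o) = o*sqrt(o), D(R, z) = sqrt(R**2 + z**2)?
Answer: 1913051062/2040991249 - 15877875*sqrt(3)/2040991249 - 375*sqrt(77547)/2040991249 + 45182*sqrt(25849)/2040991249 ≈ 0.92735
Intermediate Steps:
J(o) = o**(3/2)
q = 70 + sqrt(25849) (q = sqrt(120**2 + 107**2) + 70 = sqrt(14400 + 11449) + 70 = sqrt(25849) + 70 = 70 + sqrt(25849) ≈ 230.78)
(q + 42271)/(J(75) + 45182) = ((70 + sqrt(25849)) + 42271)/(75**(3/2) + 45182) = (42341 + sqrt(25849))/(375*sqrt(3) + 45182) = (42341 + sqrt(25849))/(45182 + 375*sqrt(3))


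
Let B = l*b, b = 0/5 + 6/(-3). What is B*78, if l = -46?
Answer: 7176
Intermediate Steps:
b = -2 (b = 0*(1/5) + 6*(-1/3) = 0 - 2 = -2)
B = 92 (B = -46*(-2) = 92)
B*78 = 92*78 = 7176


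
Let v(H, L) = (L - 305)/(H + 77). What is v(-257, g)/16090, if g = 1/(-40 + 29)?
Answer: 839/7964550 ≈ 0.00010534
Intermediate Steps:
g = -1/11 (g = 1/(-11) = -1/11 ≈ -0.090909)
v(H, L) = (-305 + L)/(77 + H)
v(-257, g)/16090 = ((-305 - 1/11)/(77 - 257))/16090 = (-3356/11/(-180))*(1/16090) = -1/180*(-3356/11)*(1/16090) = (839/495)*(1/16090) = 839/7964550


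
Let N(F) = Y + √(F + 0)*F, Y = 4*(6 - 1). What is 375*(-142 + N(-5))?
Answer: -45750 - 1875*I*√5 ≈ -45750.0 - 4192.6*I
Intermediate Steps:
Y = 20 (Y = 4*5 = 20)
N(F) = 20 + F^(3/2) (N(F) = 20 + √(F + 0)*F = 20 + √F*F = 20 + F^(3/2))
375*(-142 + N(-5)) = 375*(-142 + (20 + (-5)^(3/2))) = 375*(-142 + (20 - 5*I*√5)) = 375*(-122 - 5*I*√5) = -45750 - 1875*I*√5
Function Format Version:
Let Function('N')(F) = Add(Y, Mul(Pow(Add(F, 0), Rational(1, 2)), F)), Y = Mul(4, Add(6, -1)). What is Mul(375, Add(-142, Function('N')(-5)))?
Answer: Add(-45750, Mul(-1875, I, Pow(5, Rational(1, 2)))) ≈ Add(-45750., Mul(-4192.6, I))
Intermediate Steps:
Y = 20 (Y = Mul(4, 5) = 20)
Function('N')(F) = Add(20, Pow(F, Rational(3, 2))) (Function('N')(F) = Add(20, Mul(Pow(Add(F, 0), Rational(1, 2)), F)) = Add(20, Mul(Pow(F, Rational(1, 2)), F)) = Add(20, Pow(F, Rational(3, 2))))
Mul(375, Add(-142, Function('N')(-5))) = Mul(375, Add(-142, Add(20, Pow(-5, Rational(3, 2))))) = Mul(375, Add(-142, Add(20, Mul(-5, I, Pow(5, Rational(1, 2)))))) = Mul(375, Add(-122, Mul(-5, I, Pow(5, Rational(1, 2))))) = Add(-45750, Mul(-1875, I, Pow(5, Rational(1, 2))))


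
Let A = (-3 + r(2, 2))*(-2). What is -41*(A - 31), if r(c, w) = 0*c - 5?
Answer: 615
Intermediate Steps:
r(c, w) = -5 (r(c, w) = 0 - 5 = -5)
A = 16 (A = (-3 - 5)*(-2) = -8*(-2) = 16)
-41*(A - 31) = -41*(16 - 31) = -41*(-15) = 615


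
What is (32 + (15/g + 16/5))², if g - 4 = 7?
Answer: 4044121/3025 ≈ 1336.9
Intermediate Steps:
g = 11 (g = 4 + 7 = 11)
(32 + (15/g + 16/5))² = (32 + (15/11 + 16/5))² = (32 + 251/55)² = (2011/55)² = 4044121/3025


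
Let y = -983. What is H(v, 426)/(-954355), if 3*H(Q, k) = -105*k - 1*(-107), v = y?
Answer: 44623/2863065 ≈ 0.015586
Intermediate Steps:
v = -983
H(Q, k) = 107/3 - 35*k (H(Q, k) = (-105*k - 1*(-107))/3 = (-105*k + 107)/3 = (107 - 105*k)/3 = 107/3 - 35*k)
H(v, 426)/(-954355) = (107/3 - 35*426)/(-954355) = (107/3 - 14910)*(-1/954355) = -44623/3*(-1/954355) = 44623/2863065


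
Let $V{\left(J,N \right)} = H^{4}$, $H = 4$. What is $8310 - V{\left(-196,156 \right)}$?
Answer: $8054$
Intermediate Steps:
$V{\left(J,N \right)} = 256$ ($V{\left(J,N \right)} = 4^{4} = 256$)
$8310 - V{\left(-196,156 \right)} = 8310 - 256 = 8054$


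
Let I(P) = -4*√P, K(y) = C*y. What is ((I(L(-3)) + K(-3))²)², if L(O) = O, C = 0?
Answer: 2304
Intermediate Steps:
K(y) = 0 (K(y) = 0*y = 0)
((I(L(-3)) + K(-3))²)² = ((-4*I*√3 + 0)²)² = ((-4*I*√3)²)² = (-48)² = 2304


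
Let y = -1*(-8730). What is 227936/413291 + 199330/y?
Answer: 8437117631/360803043 ≈ 23.384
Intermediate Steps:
y = 8730
227936/413291 + 199330/y = 227936/413291 + 199330/8730 = 227936*(1/413291) + 199330*(1/8730) = 227936/413291 + 19933/873 = 8437117631/360803043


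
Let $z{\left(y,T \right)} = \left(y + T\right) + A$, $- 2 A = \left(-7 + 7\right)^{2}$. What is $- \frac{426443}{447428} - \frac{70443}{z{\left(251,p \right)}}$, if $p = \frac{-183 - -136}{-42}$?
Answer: $- \frac{1328278770295}{4737815092} \approx -280.36$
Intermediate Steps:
$A = 0$ ($A = - \frac{\left(-7 + 7\right)^{2}}{2} = - \frac{0^{2}}{2} = \left(- \frac{1}{2}\right) 0 = 0$)
$p = \frac{47}{42}$ ($p = \left(-183 + 136\right) \left(- \frac{1}{42}\right) = \left(-47\right) \left(- \frac{1}{42}\right) = \frac{47}{42} \approx 1.119$)
$z{\left(y,T \right)} = T + y$ ($z{\left(y,T \right)} = \left(y + T\right) + 0 = \left(T + y\right) + 0 = T + y$)
$- \frac{426443}{447428} - \frac{70443}{z{\left(251,p \right)}} = - \frac{426443}{447428} - \frac{70443}{\frac{47}{42} + 251} = \left(-426443\right) \frac{1}{447428} - \frac{70443}{\frac{10589}{42}} = - \frac{426443}{447428} - \frac{2958606}{10589} = - \frac{1328278770295}{4737815092}$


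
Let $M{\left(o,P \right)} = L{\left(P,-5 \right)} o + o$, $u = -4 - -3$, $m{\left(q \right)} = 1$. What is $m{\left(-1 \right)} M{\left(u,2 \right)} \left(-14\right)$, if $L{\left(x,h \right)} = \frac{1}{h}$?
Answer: $\frac{56}{5} \approx 11.2$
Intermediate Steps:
$u = -1$ ($u = -4 + 3 = -1$)
$M{\left(o,P \right)} = \frac{4 o}{5}$ ($M{\left(o,P \right)} = \frac{o}{-5} + o = - \frac{o}{5} + o = \frac{4 o}{5}$)
$m{\left(-1 \right)} M{\left(u,2 \right)} \left(-14\right) = 1 \cdot \frac{4}{5} \left(-1\right) \left(-14\right) = 1 \left(- \frac{4}{5}\right) \left(-14\right) = \left(- \frac{4}{5}\right) \left(-14\right) = \frac{56}{5}$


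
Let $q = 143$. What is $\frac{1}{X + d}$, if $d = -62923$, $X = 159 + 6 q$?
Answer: $- \frac{1}{61906} \approx -1.6154 \cdot 10^{-5}$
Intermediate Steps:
$X = 1017$ ($X = 159 + 6 \cdot 143 = 159 + 858 = 1017$)
$\frac{1}{X + d} = \frac{1}{1017 - 62923} = \frac{1}{-61906} = - \frac{1}{61906}$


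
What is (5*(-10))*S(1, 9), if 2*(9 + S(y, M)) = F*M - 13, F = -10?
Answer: 3025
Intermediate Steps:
S(y, M) = -31/2 - 5*M (S(y, M) = -9 + (-10*M - 13)/2 = -9 + (-13 - 10*M)/2 = -9 + (-13/2 - 5*M) = -31/2 - 5*M)
(5*(-10))*S(1, 9) = (5*(-10))*(-31/2 - 5*9) = -50*(-31/2 - 45) = -50*(-121/2) = 3025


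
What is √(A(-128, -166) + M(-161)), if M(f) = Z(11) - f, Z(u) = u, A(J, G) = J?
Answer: 2*√11 ≈ 6.6332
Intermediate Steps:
M(f) = 11 - f
√(A(-128, -166) + M(-161)) = √(-128 + (11 - 1*(-161))) = √(-128 + (11 + 161)) = √(-128 + 172) = √44 = 2*√11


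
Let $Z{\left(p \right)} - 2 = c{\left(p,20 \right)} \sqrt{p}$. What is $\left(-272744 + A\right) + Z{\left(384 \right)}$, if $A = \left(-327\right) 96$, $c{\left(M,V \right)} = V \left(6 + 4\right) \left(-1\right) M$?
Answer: $-304134 - 614400 \sqrt{6} \approx -1.8091 \cdot 10^{6}$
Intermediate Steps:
$c{\left(M,V \right)} = - 10 M V$ ($c{\left(M,V \right)} = V 10 \left(-1\right) M = 10 V \left(-1\right) M = - 10 V M = - 10 M V$)
$Z{\left(p \right)} = 2 - 200 p^{\frac{3}{2}}$ ($Z{\left(p \right)} = 2 + \left(-10\right) p 20 \sqrt{p} = 2 + - 200 p \sqrt{p} = 2 - 200 p^{\frac{3}{2}}$)
$A = -31392$
$\left(-272744 + A\right) + Z{\left(384 \right)} = \left(-272744 - 31392\right) + \left(2 - 200 \cdot 384^{\frac{3}{2}}\right) = -304136 + \left(2 - 200 \cdot 3072 \sqrt{6}\right) = -304136 + \left(2 - 614400 \sqrt{6}\right) = -304134 - 614400 \sqrt{6}$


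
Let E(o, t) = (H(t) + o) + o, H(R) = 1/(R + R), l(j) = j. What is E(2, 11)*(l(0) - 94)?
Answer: -4183/11 ≈ -380.27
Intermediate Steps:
H(R) = 1/(2*R)
E(o, t) = 1/(2*t) + 2*o (E(o, t) = (1/(2*t) + o) + o = (o + 1/(2*t)) + o = 1/(2*t) + 2*o)
E(2, 11)*(l(0) - 94) = ((½)/11 + 2*2)*(0 - 94) = ((½)*(1/11) + 4)*(-94) = (1/22 + 4)*(-94) = (89/22)*(-94) = -4183/11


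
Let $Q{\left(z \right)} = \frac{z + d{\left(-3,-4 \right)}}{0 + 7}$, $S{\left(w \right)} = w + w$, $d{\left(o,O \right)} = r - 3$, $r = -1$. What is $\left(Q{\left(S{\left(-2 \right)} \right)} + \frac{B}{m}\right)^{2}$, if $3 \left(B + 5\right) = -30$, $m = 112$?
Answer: $\frac{20449}{12544} \approx 1.6302$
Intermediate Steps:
$d{\left(o,O \right)} = -4$ ($d{\left(o,O \right)} = -1 - 3 = -4$)
$S{\left(w \right)} = 2 w$
$B = -15$ ($B = -5 + \frac{1}{3} \left(-30\right) = -5 - 10 = -15$)
$Q{\left(z \right)} = - \frac{4}{7} + \frac{z}{7}$ ($Q{\left(z \right)} = \frac{z - 4}{0 + 7} = \frac{-4 + z}{7} = \left(-4 + z\right) \frac{1}{7} = - \frac{4}{7} + \frac{z}{7}$)
$\left(Q{\left(S{\left(-2 \right)} \right)} + \frac{B}{m}\right)^{2} = \left(\left(- \frac{4}{7} + \frac{2 \left(-2\right)}{7}\right) - \frac{15}{112}\right)^{2} = \left(\left(- \frac{4}{7} + \frac{1}{7} \left(-4\right)\right) - \frac{15}{112}\right)^{2} = \left(\left(- \frac{4}{7} - \frac{4}{7}\right) - \frac{15}{112}\right)^{2} = \left(- \frac{8}{7} - \frac{15}{112}\right)^{2} = \left(- \frac{143}{112}\right)^{2} = \frac{20449}{12544}$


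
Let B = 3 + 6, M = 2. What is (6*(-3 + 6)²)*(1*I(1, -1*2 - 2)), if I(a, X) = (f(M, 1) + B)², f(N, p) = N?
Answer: 6534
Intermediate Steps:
B = 9
I(a, X) = 121 (I(a, X) = (2 + 9)² = 11² = 121)
(6*(-3 + 6)²)*(1*I(1, -1*2 - 2)) = (6*(-3 + 6)²)*(1*121) = (6*3²)*121 = (6*9)*121 = 54*121 = 6534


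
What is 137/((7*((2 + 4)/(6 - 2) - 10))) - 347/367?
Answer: -141851/43673 ≈ -3.2480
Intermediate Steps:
137/((7*((2 + 4)/(6 - 2) - 10))) - 347/367 = 137/((7*(6/4 - 10))) - 347*1/367 = 137/((7*(6*(1/4) - 10))) - 347/367 = 137/((7*(3/2 - 10))) - 347/367 = 137/((7*(-17/2))) - 347/367 = 137/(-119/2) - 347/367 = 137*(-2/119) - 347/367 = -274/119 - 347/367 = -141851/43673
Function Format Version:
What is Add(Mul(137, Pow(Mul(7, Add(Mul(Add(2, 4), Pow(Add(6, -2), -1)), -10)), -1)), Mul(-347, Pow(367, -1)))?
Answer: Rational(-141851, 43673) ≈ -3.2480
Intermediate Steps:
Add(Mul(137, Pow(Mul(7, Add(Mul(Add(2, 4), Pow(Add(6, -2), -1)), -10)), -1)), Mul(-347, Pow(367, -1))) = Add(Mul(137, Pow(Mul(7, Add(Mul(6, Pow(4, -1)), -10)), -1)), Mul(-347, Rational(1, 367))) = Add(Mul(137, Pow(Mul(7, Add(Mul(6, Rational(1, 4)), -10)), -1)), Rational(-347, 367)) = Add(Mul(137, Pow(Mul(7, Add(Rational(3, 2), -10)), -1)), Rational(-347, 367)) = Add(Mul(137, Pow(Mul(7, Rational(-17, 2)), -1)), Rational(-347, 367)) = Add(Mul(137, Pow(Rational(-119, 2), -1)), Rational(-347, 367)) = Add(Mul(137, Rational(-2, 119)), Rational(-347, 367)) = Add(Rational(-274, 119), Rational(-347, 367)) = Rational(-141851, 43673)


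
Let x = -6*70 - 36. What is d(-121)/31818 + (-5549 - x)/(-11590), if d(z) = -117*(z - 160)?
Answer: 45257792/30730885 ≈ 1.4727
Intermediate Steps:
x = -456 (x = -420 - 36 = -456)
d(z) = 18720 - 117*z (d(z) = -117*(-160 + z) = 18720 - 117*z)
d(-121)/31818 + (-5549 - x)/(-11590) = (18720 - 117*(-121))/31818 + (-5549 - 1*(-456))/(-11590) = (18720 + 14157)*(1/31818) + (-5549 + 456)*(-1/11590) = 32877*(1/31818) - 5093*(-1/11590) = 10959/10606 + 5093/11590 = 45257792/30730885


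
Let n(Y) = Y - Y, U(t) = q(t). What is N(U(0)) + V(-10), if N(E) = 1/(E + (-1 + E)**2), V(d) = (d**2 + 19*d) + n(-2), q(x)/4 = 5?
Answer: -34289/381 ≈ -89.997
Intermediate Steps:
q(x) = 20 (q(x) = 4*5 = 20)
U(t) = 20
n(Y) = 0
V(d) = d**2 + 19*d (V(d) = (d**2 + 19*d) + 0 = d**2 + 19*d)
N(U(0)) + V(-10) = 1/(20 + (-1 + 20)**2) - 10*(19 - 10) = 1/(20 + 19**2) - 10*9 = 1/(20 + 361) - 90 = 1/381 - 90 = -34289/381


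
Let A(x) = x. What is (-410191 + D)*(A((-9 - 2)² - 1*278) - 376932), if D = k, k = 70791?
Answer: 127984006600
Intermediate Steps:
D = 70791
(-410191 + D)*(A((-9 - 2)² - 1*278) - 376932) = (-410191 + 70791)*(((-9 - 2)² - 1*278) - 376932) = -339400*(((-11)² - 278) - 376932) = -339400*((121 - 278) - 376932) = -339400*(-157 - 376932) = -339400*(-377089) = 127984006600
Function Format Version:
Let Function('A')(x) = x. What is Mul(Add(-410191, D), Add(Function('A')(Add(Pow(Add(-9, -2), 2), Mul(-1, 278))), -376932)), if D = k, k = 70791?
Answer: 127984006600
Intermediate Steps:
D = 70791
Mul(Add(-410191, D), Add(Function('A')(Add(Pow(Add(-9, -2), 2), Mul(-1, 278))), -376932)) = Mul(Add(-410191, 70791), Add(Add(Pow(Add(-9, -2), 2), Mul(-1, 278)), -376932)) = Mul(-339400, Add(Add(Pow(-11, 2), -278), -376932)) = Mul(-339400, Add(Add(121, -278), -376932)) = Mul(-339400, Add(-157, -376932)) = Mul(-339400, -377089) = 127984006600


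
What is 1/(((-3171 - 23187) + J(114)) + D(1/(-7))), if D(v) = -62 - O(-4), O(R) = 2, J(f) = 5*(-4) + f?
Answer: -1/26328 ≈ -3.7982e-5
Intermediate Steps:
J(f) = -20 + f
D(v) = -64 (D(v) = -62 - 1*2 = -62 - 2 = -64)
1/(((-3171 - 23187) + J(114)) + D(1/(-7))) = 1/(((-3171 - 23187) + (-20 + 114)) - 64) = 1/((-26358 + 94) - 64) = 1/(-26264 - 64) = 1/(-26328) = -1/26328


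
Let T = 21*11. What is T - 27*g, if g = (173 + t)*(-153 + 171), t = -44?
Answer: -62463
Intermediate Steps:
T = 231
g = 2322 (g = (173 - 44)*(-153 + 171) = 129*18 = 2322)
T - 27*g = 231 - 27*2322 = 231 - 62694 = -62463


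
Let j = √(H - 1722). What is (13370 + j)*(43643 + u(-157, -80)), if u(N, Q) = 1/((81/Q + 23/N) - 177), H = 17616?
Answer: 1305699823920870/2237677 + 292976774253*√1766/2237677 ≈ 5.8901e+8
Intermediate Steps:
u(N, Q) = 1/(-177 + 23/N + 81/Q) (u(N, Q) = 1/((23/N + 81/Q) - 177) = 1/(-177 + 23/N + 81/Q))
j = 3*√1766 (j = √(17616 - 1722) = √15894 = 3*√1766 ≈ 126.07)
(13370 + j)*(43643 + u(-157, -80)) = (13370 + 3*√1766)*(43643 - 157*(-80)/(23*(-80) + 81*(-157) - 177*(-157)*(-80))) = (13370 + 3*√1766)*(43643 - 157*(-80)/(-1840 - 12717 - 2223120)) = (13370 + 3*√1766)*(43643 - 157*(-80)/(-2237677)) = (13370 + 3*√1766)*(43643 - 157*(-80)*(-1/2237677)) = (13370 + 3*√1766)*(43643 - 12560/2237677) = (13370 + 3*√1766)*(97658924751/2237677) = 1305699823920870/2237677 + 292976774253*√1766/2237677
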